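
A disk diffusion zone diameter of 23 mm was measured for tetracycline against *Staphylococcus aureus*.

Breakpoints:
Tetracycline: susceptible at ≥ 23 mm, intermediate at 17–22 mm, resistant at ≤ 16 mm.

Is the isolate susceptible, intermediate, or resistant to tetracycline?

Tetracycline 23 mm: ≥ 23 mm — Susceptible

Susceptible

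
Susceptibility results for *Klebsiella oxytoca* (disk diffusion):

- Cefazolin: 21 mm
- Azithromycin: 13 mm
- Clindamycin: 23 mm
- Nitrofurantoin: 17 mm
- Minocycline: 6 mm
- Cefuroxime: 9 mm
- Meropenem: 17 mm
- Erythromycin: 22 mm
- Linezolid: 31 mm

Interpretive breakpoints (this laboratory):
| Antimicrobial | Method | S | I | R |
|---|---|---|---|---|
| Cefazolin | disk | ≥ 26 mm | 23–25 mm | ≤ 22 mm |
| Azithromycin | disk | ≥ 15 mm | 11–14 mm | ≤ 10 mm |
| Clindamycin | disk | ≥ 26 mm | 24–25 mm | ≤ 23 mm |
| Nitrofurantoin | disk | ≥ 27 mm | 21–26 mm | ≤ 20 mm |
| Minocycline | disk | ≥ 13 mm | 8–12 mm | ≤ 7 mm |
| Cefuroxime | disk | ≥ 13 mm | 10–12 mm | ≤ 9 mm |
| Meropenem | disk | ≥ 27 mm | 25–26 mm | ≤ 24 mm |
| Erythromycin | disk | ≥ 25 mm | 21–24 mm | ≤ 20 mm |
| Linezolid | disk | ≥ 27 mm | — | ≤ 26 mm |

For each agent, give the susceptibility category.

R, I, R, R, R, R, R, I, S

Cefazolin 21 mm: ≤ 22 mm — resistant
Azithromycin 13 mm: in 11–14 mm — I
Clindamycin 23 mm: ≤ 23 mm → R
Nitrofurantoin 17 mm: ≤ 20 mm ⇒ Resistant
Minocycline 6 mm: ≤ 7 mm → resistant
Cefuroxime 9 mm: ≤ 9 mm — resistant
Meropenem: 17 mm is ≤ 24 mm → Resistant
Erythromycin: 22 mm is in 21–24 mm → intermediate
Linezolid 31 mm: ≥ 27 mm → susceptible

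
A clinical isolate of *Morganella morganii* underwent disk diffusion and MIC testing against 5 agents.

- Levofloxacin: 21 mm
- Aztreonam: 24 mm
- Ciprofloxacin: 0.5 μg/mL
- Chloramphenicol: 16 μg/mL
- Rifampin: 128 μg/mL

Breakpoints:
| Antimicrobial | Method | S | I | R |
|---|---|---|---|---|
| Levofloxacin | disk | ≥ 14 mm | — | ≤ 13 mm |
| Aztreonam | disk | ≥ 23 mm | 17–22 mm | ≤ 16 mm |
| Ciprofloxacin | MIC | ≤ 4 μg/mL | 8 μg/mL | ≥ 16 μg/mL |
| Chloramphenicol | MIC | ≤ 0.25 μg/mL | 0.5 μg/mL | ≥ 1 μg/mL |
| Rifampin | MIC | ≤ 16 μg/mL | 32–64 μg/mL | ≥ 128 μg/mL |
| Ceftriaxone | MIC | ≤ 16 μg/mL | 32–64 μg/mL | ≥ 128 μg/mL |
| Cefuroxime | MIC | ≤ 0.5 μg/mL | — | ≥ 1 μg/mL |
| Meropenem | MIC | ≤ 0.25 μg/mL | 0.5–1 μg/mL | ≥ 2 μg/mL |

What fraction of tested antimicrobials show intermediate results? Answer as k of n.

0 of 5

Levofloxacin (21 mm) ≥ 14 mm → susceptible
Aztreonam (24 mm) ≥ 23 mm → Susceptible
Ciprofloxacin: 0.5 μg/mL is ≤ 4 μg/mL ⇒ susceptible
Chloramphenicol: 16 μg/mL is ≥ 1 μg/mL ⇒ resistant
Rifampin: 128 μg/mL is ≥ 128 μg/mL → R
Intermediate: 0/5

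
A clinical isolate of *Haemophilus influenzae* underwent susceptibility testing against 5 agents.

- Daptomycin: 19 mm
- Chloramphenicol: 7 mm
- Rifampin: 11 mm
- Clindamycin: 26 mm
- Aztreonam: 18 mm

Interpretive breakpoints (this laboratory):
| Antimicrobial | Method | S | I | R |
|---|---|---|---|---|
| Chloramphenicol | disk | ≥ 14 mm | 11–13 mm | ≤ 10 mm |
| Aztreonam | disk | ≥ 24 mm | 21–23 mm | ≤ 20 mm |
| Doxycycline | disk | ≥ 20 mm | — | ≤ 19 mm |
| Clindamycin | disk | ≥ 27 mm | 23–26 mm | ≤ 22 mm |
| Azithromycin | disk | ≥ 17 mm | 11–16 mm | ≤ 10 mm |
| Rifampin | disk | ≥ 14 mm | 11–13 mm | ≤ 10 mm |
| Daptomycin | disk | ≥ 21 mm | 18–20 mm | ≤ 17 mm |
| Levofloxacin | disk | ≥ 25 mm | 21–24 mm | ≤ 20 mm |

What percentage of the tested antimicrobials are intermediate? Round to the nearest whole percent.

60%

Daptomycin: 19 mm is in 18–20 mm → intermediate
Chloramphenicol (7 mm) ≤ 10 mm → R
Rifampin (11 mm) in 11–13 mm — intermediate
Clindamycin: 26 mm is in 23–26 mm — I
Aztreonam: 18 mm is ≤ 20 mm → R
Intermediate: 3/5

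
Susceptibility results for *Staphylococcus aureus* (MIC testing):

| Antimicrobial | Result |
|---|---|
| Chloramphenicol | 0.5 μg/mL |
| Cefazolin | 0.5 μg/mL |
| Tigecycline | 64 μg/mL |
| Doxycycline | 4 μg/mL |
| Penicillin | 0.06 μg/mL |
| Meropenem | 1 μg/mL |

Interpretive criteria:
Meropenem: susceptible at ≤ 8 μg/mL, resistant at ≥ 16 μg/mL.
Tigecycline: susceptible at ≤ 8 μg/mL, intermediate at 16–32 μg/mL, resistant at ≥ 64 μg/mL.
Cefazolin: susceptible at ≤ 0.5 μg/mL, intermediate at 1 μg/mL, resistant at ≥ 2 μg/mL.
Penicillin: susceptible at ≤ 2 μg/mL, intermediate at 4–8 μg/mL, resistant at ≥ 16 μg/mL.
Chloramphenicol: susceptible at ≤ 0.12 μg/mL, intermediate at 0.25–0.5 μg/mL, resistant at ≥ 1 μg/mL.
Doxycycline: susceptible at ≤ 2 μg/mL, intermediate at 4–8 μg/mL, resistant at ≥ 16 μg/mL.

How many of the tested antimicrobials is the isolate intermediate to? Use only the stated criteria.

Chloramphenicol 0.5 μg/mL: in 0.25–0.5 μg/mL — intermediate
Cefazolin 0.5 μg/mL: ≤ 0.5 μg/mL ⇒ S
Tigecycline 64 μg/mL: ≥ 64 μg/mL → R
Doxycycline (4 μg/mL) in 4–8 μg/mL ⇒ Intermediate
Penicillin: 0.06 μg/mL is ≤ 2 μg/mL → Susceptible
Meropenem (1 μg/mL) ≤ 8 μg/mL — susceptible
Intermediate: 2

2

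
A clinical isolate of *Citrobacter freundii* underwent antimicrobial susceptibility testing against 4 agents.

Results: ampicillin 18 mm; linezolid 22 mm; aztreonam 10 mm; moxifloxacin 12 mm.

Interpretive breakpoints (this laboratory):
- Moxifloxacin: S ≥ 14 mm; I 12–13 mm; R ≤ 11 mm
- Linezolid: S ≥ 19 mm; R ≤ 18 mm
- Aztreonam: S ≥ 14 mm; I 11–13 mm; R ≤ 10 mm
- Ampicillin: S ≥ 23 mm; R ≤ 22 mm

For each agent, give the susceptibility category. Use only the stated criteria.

Ampicillin (18 mm) ≤ 22 mm — resistant
Linezolid 22 mm: ≥ 19 mm ⇒ S
Aztreonam 10 mm: ≤ 10 mm → Resistant
Moxifloxacin (12 mm) in 12–13 mm — intermediate

R, S, R, I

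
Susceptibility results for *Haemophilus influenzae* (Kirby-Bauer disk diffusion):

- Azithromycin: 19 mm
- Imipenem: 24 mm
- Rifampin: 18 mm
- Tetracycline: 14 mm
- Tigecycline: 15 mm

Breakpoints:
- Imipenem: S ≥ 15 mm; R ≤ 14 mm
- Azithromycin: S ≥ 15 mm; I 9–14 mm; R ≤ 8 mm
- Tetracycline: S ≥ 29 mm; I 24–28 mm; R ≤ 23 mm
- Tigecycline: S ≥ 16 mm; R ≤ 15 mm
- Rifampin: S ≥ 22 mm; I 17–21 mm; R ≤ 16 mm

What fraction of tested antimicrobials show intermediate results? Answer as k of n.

1 of 5

Azithromycin: 19 mm is ≥ 15 mm ⇒ S
Imipenem: 24 mm is ≥ 15 mm → susceptible
Rifampin (18 mm) in 17–21 mm → Intermediate
Tetracycline 14 mm: ≤ 23 mm → R
Tigecycline 15 mm: ≤ 15 mm → R
Intermediate: 1/5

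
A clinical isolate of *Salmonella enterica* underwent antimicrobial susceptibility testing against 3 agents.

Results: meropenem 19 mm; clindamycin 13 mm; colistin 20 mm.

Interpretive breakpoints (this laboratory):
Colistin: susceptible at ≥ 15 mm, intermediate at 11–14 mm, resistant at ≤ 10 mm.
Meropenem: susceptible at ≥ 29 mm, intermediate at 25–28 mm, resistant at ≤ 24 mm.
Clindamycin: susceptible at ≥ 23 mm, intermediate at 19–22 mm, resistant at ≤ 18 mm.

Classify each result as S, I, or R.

R, R, S

Meropenem (19 mm) ≤ 24 mm — R
Clindamycin (13 mm) ≤ 18 mm ⇒ R
Colistin 20 mm: ≥ 15 mm — susceptible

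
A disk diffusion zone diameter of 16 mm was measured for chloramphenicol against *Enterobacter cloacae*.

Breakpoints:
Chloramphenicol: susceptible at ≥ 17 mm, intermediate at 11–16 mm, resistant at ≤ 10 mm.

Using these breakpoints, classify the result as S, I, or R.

Chloramphenicol 16 mm: in 11–16 mm → I

Intermediate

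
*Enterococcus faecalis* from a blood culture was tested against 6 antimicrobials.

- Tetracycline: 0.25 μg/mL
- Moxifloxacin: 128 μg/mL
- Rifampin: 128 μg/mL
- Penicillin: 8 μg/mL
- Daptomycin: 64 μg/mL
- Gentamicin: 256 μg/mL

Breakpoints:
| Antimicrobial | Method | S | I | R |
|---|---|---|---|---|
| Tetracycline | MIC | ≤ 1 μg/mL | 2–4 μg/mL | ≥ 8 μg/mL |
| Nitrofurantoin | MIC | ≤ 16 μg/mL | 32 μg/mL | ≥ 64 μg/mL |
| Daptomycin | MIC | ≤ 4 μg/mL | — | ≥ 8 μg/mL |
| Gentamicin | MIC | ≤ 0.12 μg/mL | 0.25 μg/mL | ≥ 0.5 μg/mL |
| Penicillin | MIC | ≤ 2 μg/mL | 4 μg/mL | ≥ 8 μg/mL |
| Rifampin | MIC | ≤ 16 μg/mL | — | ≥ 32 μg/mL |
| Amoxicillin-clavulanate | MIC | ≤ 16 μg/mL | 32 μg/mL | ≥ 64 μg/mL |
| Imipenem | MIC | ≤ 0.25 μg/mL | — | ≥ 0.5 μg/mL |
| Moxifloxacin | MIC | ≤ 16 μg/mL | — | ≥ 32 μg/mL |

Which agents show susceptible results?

Tetracycline (0.25 μg/mL) ≤ 1 μg/mL ⇒ susceptible
Moxifloxacin 128 μg/mL: ≥ 32 μg/mL → R
Rifampin 128 μg/mL: ≥ 32 μg/mL ⇒ resistant
Penicillin 8 μg/mL: ≥ 8 μg/mL ⇒ R
Daptomycin: 64 μg/mL is ≥ 8 μg/mL → resistant
Gentamicin (256 μg/mL) ≥ 0.5 μg/mL ⇒ resistant

tetracycline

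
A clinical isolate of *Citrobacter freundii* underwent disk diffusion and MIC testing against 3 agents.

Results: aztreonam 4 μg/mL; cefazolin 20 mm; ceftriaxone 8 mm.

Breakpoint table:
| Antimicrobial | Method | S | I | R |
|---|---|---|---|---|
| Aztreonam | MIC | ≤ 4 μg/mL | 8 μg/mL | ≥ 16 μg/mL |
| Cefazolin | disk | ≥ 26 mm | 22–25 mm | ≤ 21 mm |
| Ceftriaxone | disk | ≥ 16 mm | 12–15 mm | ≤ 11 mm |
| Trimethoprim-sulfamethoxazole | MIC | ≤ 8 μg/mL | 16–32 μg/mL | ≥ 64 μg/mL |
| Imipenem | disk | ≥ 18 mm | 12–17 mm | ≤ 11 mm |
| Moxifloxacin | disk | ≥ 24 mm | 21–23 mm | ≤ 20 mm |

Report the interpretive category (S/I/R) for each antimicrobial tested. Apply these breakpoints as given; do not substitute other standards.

S, R, R

Aztreonam 4 μg/mL: ≤ 4 μg/mL ⇒ susceptible
Cefazolin 20 mm: ≤ 21 mm → resistant
Ceftriaxone: 8 mm is ≤ 11 mm → Resistant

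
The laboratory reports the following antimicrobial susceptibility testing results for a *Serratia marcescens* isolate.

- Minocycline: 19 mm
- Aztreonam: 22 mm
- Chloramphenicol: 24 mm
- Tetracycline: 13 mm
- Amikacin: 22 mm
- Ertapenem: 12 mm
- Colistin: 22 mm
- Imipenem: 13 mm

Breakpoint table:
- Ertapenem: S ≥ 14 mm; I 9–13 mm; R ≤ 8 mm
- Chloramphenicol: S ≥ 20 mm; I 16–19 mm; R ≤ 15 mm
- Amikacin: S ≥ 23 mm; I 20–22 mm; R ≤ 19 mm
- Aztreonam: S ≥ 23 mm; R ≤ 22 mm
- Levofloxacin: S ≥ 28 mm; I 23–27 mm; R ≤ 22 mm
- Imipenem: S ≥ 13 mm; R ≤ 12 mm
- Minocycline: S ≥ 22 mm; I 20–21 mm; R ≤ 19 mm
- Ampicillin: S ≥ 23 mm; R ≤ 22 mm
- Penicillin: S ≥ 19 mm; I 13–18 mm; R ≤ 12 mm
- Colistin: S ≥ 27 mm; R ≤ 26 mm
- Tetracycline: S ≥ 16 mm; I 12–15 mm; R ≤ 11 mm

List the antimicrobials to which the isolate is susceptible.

Minocycline (19 mm) ≤ 19 mm ⇒ R
Aztreonam (22 mm) ≤ 22 mm → R
Chloramphenicol: 24 mm is ≥ 20 mm → Susceptible
Tetracycline 13 mm: in 12–15 mm → I
Amikacin 22 mm: in 20–22 mm → I
Ertapenem (12 mm) in 9–13 mm → intermediate
Colistin 22 mm: ≤ 26 mm → R
Imipenem (13 mm) ≥ 13 mm ⇒ susceptible

chloramphenicol, imipenem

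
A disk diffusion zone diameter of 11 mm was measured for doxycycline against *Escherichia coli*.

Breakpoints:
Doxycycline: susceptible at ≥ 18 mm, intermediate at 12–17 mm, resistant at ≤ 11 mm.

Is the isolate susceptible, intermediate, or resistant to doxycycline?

Doxycycline: 11 mm is ≤ 11 mm → resistant

Resistant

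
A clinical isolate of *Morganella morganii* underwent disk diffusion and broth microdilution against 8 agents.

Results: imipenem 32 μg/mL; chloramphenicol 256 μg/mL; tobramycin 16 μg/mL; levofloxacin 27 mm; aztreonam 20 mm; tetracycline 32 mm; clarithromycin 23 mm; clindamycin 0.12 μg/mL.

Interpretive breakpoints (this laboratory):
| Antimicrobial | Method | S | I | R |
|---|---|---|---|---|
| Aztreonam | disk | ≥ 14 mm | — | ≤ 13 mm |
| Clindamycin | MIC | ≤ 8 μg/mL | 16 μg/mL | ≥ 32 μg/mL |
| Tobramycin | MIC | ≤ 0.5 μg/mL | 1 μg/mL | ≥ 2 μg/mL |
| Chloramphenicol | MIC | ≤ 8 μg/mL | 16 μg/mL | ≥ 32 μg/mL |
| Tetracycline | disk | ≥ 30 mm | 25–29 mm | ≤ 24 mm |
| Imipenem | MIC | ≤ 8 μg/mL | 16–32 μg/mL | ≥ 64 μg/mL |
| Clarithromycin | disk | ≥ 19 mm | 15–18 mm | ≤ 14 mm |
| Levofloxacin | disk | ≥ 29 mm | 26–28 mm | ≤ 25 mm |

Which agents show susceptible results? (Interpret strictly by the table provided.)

aztreonam, tetracycline, clarithromycin, clindamycin

Imipenem: 32 μg/mL is in 16–32 μg/mL — intermediate
Chloramphenicol (256 μg/mL) ≥ 32 μg/mL — R
Tobramycin: 16 μg/mL is ≥ 2 μg/mL → Resistant
Levofloxacin (27 mm) in 26–28 mm — I
Aztreonam (20 mm) ≥ 14 mm — Susceptible
Tetracycline 32 mm: ≥ 30 mm ⇒ S
Clarithromycin: 23 mm is ≥ 19 mm — susceptible
Clindamycin 0.12 μg/mL: ≤ 8 μg/mL — S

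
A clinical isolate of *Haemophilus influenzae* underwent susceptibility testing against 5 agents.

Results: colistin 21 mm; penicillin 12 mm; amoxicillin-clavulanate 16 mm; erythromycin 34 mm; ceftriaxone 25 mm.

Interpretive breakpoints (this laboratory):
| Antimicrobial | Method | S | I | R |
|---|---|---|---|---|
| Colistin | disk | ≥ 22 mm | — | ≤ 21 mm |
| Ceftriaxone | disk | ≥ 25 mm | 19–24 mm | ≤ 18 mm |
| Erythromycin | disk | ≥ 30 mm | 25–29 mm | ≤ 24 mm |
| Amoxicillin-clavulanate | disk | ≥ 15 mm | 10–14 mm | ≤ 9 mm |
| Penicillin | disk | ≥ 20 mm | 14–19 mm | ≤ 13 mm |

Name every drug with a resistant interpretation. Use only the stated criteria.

colistin, penicillin

Colistin: 21 mm is ≤ 21 mm ⇒ R
Penicillin 12 mm: ≤ 13 mm — Resistant
Amoxicillin-clavulanate 16 mm: ≥ 15 mm ⇒ Susceptible
Erythromycin: 34 mm is ≥ 30 mm — susceptible
Ceftriaxone: 25 mm is ≥ 25 mm → Susceptible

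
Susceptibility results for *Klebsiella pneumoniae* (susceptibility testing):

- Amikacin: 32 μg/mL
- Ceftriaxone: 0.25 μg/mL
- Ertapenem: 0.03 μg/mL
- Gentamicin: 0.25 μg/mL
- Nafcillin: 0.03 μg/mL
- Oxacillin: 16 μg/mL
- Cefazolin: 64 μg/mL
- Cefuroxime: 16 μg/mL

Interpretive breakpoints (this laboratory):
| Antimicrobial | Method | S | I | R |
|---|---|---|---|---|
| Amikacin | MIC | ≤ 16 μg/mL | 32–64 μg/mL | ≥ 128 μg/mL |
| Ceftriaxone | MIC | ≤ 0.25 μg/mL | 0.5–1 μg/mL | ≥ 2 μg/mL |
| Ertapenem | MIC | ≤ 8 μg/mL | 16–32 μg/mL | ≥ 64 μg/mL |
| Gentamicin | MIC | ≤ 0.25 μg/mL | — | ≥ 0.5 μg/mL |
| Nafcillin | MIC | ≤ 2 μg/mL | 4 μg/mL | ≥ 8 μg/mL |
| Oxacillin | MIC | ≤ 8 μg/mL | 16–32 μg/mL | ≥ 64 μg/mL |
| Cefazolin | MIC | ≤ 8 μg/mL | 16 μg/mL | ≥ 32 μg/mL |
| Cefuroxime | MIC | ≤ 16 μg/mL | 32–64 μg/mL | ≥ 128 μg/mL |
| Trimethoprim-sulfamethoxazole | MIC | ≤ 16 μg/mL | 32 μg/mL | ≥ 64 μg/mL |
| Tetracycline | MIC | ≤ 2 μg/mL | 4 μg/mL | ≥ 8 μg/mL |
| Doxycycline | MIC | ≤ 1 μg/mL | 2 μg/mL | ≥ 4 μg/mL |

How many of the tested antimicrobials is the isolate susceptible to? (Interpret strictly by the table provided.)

Amikacin: 32 μg/mL is in 32–64 μg/mL ⇒ intermediate
Ceftriaxone: 0.25 μg/mL is ≤ 0.25 μg/mL — Susceptible
Ertapenem: 0.03 μg/mL is ≤ 8 μg/mL ⇒ Susceptible
Gentamicin 0.25 μg/mL: ≤ 0.25 μg/mL → S
Nafcillin: 0.03 μg/mL is ≤ 2 μg/mL ⇒ susceptible
Oxacillin (16 μg/mL) in 16–32 μg/mL ⇒ Intermediate
Cefazolin 64 μg/mL: ≥ 32 μg/mL ⇒ R
Cefuroxime 16 μg/mL: ≤ 16 μg/mL ⇒ S
Susceptible: 5

5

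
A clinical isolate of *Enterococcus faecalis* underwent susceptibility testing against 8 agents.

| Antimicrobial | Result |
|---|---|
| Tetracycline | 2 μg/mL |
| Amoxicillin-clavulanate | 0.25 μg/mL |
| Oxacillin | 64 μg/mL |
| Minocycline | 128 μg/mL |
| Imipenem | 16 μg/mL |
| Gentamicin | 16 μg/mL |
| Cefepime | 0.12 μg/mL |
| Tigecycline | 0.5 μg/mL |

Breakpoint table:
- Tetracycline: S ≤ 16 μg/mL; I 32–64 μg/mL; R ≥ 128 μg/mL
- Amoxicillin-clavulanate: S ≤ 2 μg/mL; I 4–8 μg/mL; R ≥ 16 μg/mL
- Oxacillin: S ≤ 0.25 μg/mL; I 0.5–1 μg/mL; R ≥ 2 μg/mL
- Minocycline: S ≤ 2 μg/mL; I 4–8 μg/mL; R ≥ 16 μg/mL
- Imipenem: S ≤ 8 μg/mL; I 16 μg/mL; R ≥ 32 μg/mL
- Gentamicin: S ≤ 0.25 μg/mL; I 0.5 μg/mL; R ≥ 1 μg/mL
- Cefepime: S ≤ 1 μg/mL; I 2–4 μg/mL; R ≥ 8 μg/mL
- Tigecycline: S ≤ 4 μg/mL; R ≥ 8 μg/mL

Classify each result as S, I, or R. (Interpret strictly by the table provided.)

S, S, R, R, I, R, S, S

Tetracycline: 2 μg/mL is ≤ 16 μg/mL → Susceptible
Amoxicillin-clavulanate 0.25 μg/mL: ≤ 2 μg/mL — Susceptible
Oxacillin: 64 μg/mL is ≥ 2 μg/mL ⇒ resistant
Minocycline 128 μg/mL: ≥ 16 μg/mL — resistant
Imipenem 16 μg/mL: = 16 μg/mL ⇒ intermediate
Gentamicin: 16 μg/mL is ≥ 1 μg/mL — resistant
Cefepime 0.12 μg/mL: ≤ 1 μg/mL — Susceptible
Tigecycline: 0.5 μg/mL is ≤ 4 μg/mL ⇒ S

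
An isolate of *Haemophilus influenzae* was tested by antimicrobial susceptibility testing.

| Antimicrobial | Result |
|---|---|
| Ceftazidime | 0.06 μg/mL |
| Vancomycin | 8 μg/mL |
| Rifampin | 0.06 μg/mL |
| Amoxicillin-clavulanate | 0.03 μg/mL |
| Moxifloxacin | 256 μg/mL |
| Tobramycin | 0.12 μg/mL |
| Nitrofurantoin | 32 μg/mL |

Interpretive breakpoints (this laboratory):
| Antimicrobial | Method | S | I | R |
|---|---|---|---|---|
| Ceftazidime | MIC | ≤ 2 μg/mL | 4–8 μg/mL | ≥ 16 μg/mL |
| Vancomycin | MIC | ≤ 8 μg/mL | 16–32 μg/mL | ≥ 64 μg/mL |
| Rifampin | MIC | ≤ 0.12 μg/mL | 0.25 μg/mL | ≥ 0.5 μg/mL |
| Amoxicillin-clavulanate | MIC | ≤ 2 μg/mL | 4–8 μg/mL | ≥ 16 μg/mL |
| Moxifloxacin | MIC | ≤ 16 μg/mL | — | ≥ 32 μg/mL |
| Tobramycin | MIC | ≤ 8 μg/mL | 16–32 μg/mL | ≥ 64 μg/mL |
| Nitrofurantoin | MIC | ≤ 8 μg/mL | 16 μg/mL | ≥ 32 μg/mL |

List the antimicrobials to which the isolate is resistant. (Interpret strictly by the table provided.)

moxifloxacin, nitrofurantoin

Ceftazidime 0.06 μg/mL: ≤ 2 μg/mL → susceptible
Vancomycin: 8 μg/mL is ≤ 8 μg/mL — S
Rifampin (0.06 μg/mL) ≤ 0.12 μg/mL → Susceptible
Amoxicillin-clavulanate: 0.03 μg/mL is ≤ 2 μg/mL → susceptible
Moxifloxacin: 256 μg/mL is ≥ 32 μg/mL → R
Tobramycin (0.12 μg/mL) ≤ 8 μg/mL ⇒ susceptible
Nitrofurantoin: 32 μg/mL is ≥ 32 μg/mL ⇒ resistant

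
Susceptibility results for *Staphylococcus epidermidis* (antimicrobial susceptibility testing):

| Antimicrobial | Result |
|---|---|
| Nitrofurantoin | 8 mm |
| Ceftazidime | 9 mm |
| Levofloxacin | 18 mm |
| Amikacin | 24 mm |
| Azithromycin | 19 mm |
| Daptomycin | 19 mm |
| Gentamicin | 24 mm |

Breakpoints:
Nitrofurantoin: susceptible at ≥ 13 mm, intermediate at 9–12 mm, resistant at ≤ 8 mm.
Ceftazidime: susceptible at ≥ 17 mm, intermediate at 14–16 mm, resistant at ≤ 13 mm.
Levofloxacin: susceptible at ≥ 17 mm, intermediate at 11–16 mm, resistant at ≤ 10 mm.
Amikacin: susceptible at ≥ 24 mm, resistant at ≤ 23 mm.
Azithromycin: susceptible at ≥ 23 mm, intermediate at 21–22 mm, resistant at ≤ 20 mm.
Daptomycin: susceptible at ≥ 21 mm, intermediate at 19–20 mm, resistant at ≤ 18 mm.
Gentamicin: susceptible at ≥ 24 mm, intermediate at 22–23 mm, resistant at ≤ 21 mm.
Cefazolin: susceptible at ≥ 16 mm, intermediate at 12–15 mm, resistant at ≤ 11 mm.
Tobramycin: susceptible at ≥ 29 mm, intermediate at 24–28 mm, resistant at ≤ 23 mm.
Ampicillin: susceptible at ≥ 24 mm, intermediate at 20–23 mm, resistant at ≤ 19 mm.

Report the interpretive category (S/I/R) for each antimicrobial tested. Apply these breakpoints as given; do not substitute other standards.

R, R, S, S, R, I, S

Nitrofurantoin 8 mm: ≤ 8 mm ⇒ R
Ceftazidime 9 mm: ≤ 13 mm ⇒ resistant
Levofloxacin: 18 mm is ≥ 17 mm ⇒ S
Amikacin 24 mm: ≥ 24 mm → S
Azithromycin 19 mm: ≤ 20 mm ⇒ resistant
Daptomycin (19 mm) in 19–20 mm — intermediate
Gentamicin 24 mm: ≥ 24 mm → S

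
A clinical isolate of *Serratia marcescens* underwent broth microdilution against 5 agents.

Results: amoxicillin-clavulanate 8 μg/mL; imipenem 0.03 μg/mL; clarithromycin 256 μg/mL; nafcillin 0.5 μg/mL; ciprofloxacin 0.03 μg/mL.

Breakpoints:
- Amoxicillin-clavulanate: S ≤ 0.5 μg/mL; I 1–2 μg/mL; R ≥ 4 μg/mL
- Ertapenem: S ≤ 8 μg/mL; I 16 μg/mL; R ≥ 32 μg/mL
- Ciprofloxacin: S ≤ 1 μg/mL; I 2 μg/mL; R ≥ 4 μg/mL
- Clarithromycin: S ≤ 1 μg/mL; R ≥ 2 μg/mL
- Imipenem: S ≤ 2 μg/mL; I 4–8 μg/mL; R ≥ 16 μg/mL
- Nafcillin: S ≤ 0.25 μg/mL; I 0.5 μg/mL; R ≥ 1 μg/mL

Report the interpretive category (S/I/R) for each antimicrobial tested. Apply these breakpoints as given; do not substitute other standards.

R, S, R, I, S

Amoxicillin-clavulanate 8 μg/mL: ≥ 4 μg/mL → Resistant
Imipenem (0.03 μg/mL) ≤ 2 μg/mL ⇒ susceptible
Clarithromycin: 256 μg/mL is ≥ 2 μg/mL ⇒ resistant
Nafcillin (0.5 μg/mL) = 0.5 μg/mL ⇒ Intermediate
Ciprofloxacin: 0.03 μg/mL is ≤ 1 μg/mL — susceptible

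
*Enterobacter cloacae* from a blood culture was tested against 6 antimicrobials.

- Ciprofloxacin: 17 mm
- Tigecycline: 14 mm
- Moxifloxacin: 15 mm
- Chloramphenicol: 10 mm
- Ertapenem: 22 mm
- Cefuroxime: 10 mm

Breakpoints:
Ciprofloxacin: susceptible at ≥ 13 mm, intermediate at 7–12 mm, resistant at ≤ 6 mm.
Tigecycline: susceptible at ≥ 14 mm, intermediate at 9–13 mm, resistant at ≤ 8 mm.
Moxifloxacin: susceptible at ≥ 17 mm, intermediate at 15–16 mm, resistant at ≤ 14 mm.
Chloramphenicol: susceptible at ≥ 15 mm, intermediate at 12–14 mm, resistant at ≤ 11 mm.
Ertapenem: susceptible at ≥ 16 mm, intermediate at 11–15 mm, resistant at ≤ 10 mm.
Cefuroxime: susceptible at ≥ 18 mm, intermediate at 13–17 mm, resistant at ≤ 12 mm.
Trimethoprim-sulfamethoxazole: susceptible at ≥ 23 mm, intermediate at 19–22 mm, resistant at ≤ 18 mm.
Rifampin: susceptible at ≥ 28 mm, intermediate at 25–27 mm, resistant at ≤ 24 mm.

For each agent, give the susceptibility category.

S, S, I, R, S, R

Ciprofloxacin: 17 mm is ≥ 13 mm — Susceptible
Tigecycline 14 mm: ≥ 14 mm — susceptible
Moxifloxacin (15 mm) in 15–16 mm — intermediate
Chloramphenicol (10 mm) ≤ 11 mm ⇒ R
Ertapenem 22 mm: ≥ 16 mm ⇒ S
Cefuroxime (10 mm) ≤ 12 mm — R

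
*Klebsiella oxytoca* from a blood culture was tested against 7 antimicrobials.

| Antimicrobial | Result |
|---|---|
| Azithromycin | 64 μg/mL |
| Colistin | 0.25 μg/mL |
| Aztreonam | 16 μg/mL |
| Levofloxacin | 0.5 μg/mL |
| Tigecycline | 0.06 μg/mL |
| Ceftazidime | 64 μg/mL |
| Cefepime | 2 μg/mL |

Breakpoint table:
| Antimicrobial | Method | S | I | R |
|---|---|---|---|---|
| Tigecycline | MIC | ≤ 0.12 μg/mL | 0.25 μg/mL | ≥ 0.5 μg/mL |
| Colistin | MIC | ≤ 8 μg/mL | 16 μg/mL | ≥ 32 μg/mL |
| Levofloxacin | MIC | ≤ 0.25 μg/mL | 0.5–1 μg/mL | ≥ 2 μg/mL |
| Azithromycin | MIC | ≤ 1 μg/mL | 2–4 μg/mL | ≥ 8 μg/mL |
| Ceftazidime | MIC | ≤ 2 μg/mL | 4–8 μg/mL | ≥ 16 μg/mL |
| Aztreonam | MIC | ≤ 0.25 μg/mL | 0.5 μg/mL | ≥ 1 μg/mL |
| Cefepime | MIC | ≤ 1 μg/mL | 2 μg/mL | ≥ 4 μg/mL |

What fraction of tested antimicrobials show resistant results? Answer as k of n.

Azithromycin (64 μg/mL) ≥ 8 μg/mL → R
Colistin (0.25 μg/mL) ≤ 8 μg/mL ⇒ S
Aztreonam: 16 μg/mL is ≥ 1 μg/mL — Resistant
Levofloxacin 0.5 μg/mL: in 0.5–1 μg/mL → I
Tigecycline: 0.06 μg/mL is ≤ 0.12 μg/mL → S
Ceftazidime (64 μg/mL) ≥ 16 μg/mL — resistant
Cefepime 2 μg/mL: = 2 μg/mL ⇒ Intermediate
Resistant: 3/7

3 of 7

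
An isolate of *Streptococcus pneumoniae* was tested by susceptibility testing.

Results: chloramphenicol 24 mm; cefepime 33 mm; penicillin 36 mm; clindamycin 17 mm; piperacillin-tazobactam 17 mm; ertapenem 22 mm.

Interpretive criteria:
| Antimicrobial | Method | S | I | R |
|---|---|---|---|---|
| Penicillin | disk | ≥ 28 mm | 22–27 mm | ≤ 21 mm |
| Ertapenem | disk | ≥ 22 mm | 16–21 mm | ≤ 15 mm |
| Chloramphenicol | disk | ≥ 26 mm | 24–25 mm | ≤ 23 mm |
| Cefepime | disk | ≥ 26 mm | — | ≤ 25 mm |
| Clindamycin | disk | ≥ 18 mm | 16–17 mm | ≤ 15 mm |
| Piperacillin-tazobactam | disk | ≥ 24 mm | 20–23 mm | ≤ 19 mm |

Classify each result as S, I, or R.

Chloramphenicol (24 mm) in 24–25 mm — Intermediate
Cefepime 33 mm: ≥ 26 mm — S
Penicillin: 36 mm is ≥ 28 mm — Susceptible
Clindamycin (17 mm) in 16–17 mm ⇒ I
Piperacillin-tazobactam (17 mm) ≤ 19 mm ⇒ Resistant
Ertapenem (22 mm) ≥ 22 mm → Susceptible

I, S, S, I, R, S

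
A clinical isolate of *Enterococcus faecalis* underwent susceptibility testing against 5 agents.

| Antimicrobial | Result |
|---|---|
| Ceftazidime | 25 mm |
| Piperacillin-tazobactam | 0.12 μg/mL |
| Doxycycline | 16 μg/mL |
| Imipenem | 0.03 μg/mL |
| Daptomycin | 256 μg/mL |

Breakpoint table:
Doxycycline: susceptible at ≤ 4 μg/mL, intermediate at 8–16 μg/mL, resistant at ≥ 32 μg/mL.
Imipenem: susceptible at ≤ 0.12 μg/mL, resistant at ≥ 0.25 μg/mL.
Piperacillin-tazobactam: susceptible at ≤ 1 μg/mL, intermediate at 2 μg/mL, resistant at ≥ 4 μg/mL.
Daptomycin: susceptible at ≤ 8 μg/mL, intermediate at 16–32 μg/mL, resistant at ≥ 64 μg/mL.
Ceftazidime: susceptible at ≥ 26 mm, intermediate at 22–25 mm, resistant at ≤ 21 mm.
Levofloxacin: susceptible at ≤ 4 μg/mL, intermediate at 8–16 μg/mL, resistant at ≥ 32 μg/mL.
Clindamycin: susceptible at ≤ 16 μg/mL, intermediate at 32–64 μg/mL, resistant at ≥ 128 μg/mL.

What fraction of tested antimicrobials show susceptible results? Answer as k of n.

2 of 5

Ceftazidime: 25 mm is in 22–25 mm — intermediate
Piperacillin-tazobactam (0.12 μg/mL) ≤ 1 μg/mL → S
Doxycycline (16 μg/mL) in 8–16 μg/mL → I
Imipenem (0.03 μg/mL) ≤ 0.12 μg/mL — susceptible
Daptomycin (256 μg/mL) ≥ 64 μg/mL → R
Susceptible: 2/5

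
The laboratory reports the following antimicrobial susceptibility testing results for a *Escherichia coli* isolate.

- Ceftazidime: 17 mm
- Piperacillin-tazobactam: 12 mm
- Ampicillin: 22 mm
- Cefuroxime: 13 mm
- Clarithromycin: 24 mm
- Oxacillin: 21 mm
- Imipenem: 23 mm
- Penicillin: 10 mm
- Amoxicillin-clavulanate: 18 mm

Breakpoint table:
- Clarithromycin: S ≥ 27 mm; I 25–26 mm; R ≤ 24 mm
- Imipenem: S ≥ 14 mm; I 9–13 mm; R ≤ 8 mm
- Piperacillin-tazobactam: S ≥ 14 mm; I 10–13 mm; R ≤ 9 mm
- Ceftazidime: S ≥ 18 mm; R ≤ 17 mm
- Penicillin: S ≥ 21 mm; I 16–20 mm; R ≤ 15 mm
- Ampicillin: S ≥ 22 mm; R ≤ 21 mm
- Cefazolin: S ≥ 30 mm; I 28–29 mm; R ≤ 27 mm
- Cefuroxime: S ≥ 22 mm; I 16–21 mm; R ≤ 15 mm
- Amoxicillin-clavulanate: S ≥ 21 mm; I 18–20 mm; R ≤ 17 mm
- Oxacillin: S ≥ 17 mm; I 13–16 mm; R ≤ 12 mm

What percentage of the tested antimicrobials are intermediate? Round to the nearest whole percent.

Ceftazidime (17 mm) ≤ 17 mm — R
Piperacillin-tazobactam 12 mm: in 10–13 mm — I
Ampicillin (22 mm) ≥ 22 mm — Susceptible
Cefuroxime (13 mm) ≤ 15 mm → Resistant
Clarithromycin (24 mm) ≤ 24 mm — R
Oxacillin: 21 mm is ≥ 17 mm — S
Imipenem 23 mm: ≥ 14 mm ⇒ susceptible
Penicillin: 10 mm is ≤ 15 mm ⇒ resistant
Amoxicillin-clavulanate 18 mm: in 18–20 mm → Intermediate
Intermediate: 2/9

22%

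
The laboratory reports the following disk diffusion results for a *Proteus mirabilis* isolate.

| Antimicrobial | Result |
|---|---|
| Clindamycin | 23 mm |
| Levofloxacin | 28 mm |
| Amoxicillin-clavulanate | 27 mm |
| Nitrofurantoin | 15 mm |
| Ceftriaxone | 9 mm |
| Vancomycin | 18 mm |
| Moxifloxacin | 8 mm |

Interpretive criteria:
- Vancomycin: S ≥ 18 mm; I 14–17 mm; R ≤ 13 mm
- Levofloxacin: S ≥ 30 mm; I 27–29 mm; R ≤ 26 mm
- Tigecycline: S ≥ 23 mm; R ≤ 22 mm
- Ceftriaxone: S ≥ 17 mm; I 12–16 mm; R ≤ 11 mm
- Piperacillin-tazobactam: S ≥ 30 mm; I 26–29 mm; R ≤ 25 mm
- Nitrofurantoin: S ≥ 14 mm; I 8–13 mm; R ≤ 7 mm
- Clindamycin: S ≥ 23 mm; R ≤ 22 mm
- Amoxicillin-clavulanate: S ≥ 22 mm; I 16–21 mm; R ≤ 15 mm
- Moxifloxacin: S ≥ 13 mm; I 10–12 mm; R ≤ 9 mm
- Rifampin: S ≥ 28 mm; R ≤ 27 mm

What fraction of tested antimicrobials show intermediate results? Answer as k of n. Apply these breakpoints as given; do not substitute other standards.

Clindamycin (23 mm) ≥ 23 mm → S
Levofloxacin 28 mm: in 27–29 mm — intermediate
Amoxicillin-clavulanate 27 mm: ≥ 22 mm — Susceptible
Nitrofurantoin: 15 mm is ≥ 14 mm → susceptible
Ceftriaxone (9 mm) ≤ 11 mm → R
Vancomycin (18 mm) ≥ 18 mm ⇒ susceptible
Moxifloxacin: 8 mm is ≤ 9 mm ⇒ resistant
Intermediate: 1/7

1 of 7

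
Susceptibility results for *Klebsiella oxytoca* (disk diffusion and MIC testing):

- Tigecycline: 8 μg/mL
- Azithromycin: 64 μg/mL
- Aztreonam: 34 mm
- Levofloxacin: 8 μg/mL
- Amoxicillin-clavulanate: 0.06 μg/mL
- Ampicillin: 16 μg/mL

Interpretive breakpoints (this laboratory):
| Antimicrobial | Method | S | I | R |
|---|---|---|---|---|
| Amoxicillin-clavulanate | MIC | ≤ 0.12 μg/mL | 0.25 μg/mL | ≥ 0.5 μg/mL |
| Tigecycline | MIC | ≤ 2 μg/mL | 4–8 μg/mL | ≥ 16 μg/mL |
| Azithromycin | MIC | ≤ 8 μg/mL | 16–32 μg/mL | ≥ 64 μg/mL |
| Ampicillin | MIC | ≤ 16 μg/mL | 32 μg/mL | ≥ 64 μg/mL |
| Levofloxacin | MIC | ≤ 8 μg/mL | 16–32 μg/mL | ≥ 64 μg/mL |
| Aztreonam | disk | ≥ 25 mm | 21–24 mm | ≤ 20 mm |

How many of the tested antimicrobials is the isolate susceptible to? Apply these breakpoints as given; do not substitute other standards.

Tigecycline: 8 μg/mL is in 4–8 μg/mL ⇒ I
Azithromycin 64 μg/mL: ≥ 64 μg/mL — Resistant
Aztreonam: 34 mm is ≥ 25 mm — S
Levofloxacin: 8 μg/mL is ≤ 8 μg/mL → Susceptible
Amoxicillin-clavulanate: 0.06 μg/mL is ≤ 0.12 μg/mL — Susceptible
Ampicillin: 16 μg/mL is ≤ 16 μg/mL → S
Susceptible: 4

4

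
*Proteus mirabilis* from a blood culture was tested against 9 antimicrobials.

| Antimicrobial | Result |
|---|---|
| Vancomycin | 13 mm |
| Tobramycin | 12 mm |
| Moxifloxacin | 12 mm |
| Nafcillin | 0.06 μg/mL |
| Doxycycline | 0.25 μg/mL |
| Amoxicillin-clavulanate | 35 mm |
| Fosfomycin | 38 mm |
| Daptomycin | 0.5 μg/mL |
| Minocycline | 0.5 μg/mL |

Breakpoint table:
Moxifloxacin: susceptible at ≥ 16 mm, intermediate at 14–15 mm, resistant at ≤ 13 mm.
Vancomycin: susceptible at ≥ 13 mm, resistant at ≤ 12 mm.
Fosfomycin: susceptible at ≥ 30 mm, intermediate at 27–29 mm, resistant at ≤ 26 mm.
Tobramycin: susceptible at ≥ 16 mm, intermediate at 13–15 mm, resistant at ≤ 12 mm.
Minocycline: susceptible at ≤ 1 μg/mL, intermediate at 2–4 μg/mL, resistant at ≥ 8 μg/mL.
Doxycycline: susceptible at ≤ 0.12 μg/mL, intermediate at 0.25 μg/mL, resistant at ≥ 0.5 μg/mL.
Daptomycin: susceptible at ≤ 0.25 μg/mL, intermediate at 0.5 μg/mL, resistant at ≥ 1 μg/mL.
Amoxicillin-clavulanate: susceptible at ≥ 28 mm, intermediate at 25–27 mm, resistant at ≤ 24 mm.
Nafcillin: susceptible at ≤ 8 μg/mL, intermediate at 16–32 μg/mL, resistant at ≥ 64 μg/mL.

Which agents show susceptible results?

vancomycin, nafcillin, amoxicillin-clavulanate, fosfomycin, minocycline

Vancomycin 13 mm: ≥ 13 mm ⇒ Susceptible
Tobramycin 12 mm: ≤ 12 mm ⇒ R
Moxifloxacin 12 mm: ≤ 13 mm — R
Nafcillin 0.06 μg/mL: ≤ 8 μg/mL → Susceptible
Doxycycline (0.25 μg/mL) = 0.25 μg/mL → Intermediate
Amoxicillin-clavulanate 35 mm: ≥ 28 mm → susceptible
Fosfomycin: 38 mm is ≥ 30 mm ⇒ S
Daptomycin 0.5 μg/mL: = 0.5 μg/mL ⇒ I
Minocycline 0.5 μg/mL: ≤ 1 μg/mL ⇒ susceptible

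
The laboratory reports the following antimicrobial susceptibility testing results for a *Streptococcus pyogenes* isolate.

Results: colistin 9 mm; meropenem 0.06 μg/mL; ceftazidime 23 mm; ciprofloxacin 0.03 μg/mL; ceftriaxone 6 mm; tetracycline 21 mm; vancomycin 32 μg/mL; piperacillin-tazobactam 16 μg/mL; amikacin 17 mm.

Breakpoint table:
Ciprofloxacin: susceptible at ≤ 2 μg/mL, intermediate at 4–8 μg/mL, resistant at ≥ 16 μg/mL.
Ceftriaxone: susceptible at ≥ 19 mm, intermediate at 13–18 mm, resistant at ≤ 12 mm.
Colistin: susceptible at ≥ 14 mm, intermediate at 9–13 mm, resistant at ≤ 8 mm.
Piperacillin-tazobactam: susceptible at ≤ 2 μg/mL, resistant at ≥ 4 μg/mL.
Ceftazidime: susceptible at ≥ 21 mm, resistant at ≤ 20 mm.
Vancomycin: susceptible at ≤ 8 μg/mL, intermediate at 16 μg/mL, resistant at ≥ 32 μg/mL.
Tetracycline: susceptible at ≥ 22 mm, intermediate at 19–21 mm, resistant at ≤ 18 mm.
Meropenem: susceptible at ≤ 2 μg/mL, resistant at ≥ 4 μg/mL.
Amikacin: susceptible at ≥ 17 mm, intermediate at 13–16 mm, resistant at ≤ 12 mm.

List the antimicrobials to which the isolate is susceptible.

meropenem, ceftazidime, ciprofloxacin, amikacin

Colistin (9 mm) in 9–13 mm ⇒ Intermediate
Meropenem 0.06 μg/mL: ≤ 2 μg/mL → susceptible
Ceftazidime 23 mm: ≥ 21 mm — Susceptible
Ciprofloxacin (0.03 μg/mL) ≤ 2 μg/mL → S
Ceftriaxone: 6 mm is ≤ 12 mm → R
Tetracycline 21 mm: in 19–21 mm ⇒ I
Vancomycin 32 μg/mL: ≥ 32 μg/mL ⇒ resistant
Piperacillin-tazobactam: 16 μg/mL is ≥ 4 μg/mL → resistant
Amikacin: 17 mm is ≥ 17 mm — susceptible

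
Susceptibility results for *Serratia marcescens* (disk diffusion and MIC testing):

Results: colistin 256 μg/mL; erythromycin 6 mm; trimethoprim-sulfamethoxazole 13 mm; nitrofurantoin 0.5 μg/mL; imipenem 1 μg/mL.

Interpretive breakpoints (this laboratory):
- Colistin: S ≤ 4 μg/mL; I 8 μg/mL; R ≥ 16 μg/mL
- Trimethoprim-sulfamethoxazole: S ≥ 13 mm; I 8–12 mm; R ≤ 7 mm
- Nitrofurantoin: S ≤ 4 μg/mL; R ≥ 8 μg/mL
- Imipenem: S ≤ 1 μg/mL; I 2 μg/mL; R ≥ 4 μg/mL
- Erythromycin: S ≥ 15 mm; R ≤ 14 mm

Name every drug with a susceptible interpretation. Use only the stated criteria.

trimethoprim-sulfamethoxazole, nitrofurantoin, imipenem

Colistin 256 μg/mL: ≥ 16 μg/mL — resistant
Erythromycin 6 mm: ≤ 14 mm ⇒ R
Trimethoprim-sulfamethoxazole 13 mm: ≥ 13 mm ⇒ Susceptible
Nitrofurantoin: 0.5 μg/mL is ≤ 4 μg/mL — susceptible
Imipenem 1 μg/mL: ≤ 1 μg/mL → Susceptible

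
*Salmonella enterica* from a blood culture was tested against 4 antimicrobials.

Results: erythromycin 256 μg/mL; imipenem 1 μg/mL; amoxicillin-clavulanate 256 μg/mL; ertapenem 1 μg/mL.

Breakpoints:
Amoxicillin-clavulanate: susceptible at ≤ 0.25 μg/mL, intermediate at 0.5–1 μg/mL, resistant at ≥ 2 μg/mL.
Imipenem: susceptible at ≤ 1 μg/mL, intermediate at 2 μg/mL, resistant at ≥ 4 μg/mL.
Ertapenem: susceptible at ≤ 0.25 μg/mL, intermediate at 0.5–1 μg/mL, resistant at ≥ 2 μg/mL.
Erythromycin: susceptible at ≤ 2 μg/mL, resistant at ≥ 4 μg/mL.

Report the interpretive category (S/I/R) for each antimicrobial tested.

Erythromycin (256 μg/mL) ≥ 4 μg/mL — R
Imipenem 1 μg/mL: ≤ 1 μg/mL ⇒ S
Amoxicillin-clavulanate: 256 μg/mL is ≥ 2 μg/mL — resistant
Ertapenem (1 μg/mL) in 0.5–1 μg/mL → I

R, S, R, I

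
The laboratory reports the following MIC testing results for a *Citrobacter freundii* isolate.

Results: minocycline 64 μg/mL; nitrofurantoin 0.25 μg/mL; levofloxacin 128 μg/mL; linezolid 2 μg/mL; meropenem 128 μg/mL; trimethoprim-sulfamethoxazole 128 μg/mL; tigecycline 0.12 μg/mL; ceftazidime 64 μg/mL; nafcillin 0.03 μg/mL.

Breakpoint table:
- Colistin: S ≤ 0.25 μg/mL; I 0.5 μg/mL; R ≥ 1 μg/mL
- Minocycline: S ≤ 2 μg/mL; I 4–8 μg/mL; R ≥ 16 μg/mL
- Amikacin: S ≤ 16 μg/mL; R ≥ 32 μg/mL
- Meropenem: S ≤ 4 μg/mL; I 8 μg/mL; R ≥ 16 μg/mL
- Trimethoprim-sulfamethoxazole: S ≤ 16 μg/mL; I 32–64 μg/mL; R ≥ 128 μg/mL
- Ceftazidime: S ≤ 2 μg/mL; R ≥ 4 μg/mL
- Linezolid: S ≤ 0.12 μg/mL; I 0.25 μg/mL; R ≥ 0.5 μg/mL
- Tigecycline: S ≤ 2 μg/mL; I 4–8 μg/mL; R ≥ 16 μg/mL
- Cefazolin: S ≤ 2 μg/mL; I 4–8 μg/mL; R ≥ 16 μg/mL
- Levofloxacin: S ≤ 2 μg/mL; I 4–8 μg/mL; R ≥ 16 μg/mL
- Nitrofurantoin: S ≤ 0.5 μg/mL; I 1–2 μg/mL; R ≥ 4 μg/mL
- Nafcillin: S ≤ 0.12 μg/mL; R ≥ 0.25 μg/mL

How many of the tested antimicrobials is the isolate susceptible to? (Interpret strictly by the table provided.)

3

Minocycline (64 μg/mL) ≥ 16 μg/mL ⇒ Resistant
Nitrofurantoin (0.25 μg/mL) ≤ 0.5 μg/mL — S
Levofloxacin (128 μg/mL) ≥ 16 μg/mL ⇒ resistant
Linezolid: 2 μg/mL is ≥ 0.5 μg/mL — Resistant
Meropenem (128 μg/mL) ≥ 16 μg/mL ⇒ resistant
Trimethoprim-sulfamethoxazole (128 μg/mL) ≥ 128 μg/mL ⇒ R
Tigecycline (0.12 μg/mL) ≤ 2 μg/mL → Susceptible
Ceftazidime 64 μg/mL: ≥ 4 μg/mL ⇒ Resistant
Nafcillin: 0.03 μg/mL is ≤ 0.12 μg/mL ⇒ susceptible
Susceptible: 3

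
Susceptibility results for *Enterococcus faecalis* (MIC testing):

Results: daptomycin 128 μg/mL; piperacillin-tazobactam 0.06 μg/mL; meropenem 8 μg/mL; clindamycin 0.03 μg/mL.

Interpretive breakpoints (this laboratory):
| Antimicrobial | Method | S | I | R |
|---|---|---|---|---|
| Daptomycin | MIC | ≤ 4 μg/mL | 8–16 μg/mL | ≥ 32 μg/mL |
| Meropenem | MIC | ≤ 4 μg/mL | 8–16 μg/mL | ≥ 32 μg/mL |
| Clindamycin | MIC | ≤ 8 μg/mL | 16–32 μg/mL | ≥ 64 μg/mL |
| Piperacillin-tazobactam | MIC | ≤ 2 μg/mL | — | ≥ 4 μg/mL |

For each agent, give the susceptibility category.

Daptomycin 128 μg/mL: ≥ 32 μg/mL — Resistant
Piperacillin-tazobactam: 0.06 μg/mL is ≤ 2 μg/mL — Susceptible
Meropenem 8 μg/mL: in 8–16 μg/mL ⇒ intermediate
Clindamycin 0.03 μg/mL: ≤ 8 μg/mL ⇒ Susceptible

R, S, I, S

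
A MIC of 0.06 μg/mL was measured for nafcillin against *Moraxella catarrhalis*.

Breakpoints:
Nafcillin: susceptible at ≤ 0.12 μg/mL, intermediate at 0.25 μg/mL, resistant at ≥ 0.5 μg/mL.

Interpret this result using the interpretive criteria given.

Nafcillin (0.06 μg/mL) ≤ 0.12 μg/mL — susceptible

Susceptible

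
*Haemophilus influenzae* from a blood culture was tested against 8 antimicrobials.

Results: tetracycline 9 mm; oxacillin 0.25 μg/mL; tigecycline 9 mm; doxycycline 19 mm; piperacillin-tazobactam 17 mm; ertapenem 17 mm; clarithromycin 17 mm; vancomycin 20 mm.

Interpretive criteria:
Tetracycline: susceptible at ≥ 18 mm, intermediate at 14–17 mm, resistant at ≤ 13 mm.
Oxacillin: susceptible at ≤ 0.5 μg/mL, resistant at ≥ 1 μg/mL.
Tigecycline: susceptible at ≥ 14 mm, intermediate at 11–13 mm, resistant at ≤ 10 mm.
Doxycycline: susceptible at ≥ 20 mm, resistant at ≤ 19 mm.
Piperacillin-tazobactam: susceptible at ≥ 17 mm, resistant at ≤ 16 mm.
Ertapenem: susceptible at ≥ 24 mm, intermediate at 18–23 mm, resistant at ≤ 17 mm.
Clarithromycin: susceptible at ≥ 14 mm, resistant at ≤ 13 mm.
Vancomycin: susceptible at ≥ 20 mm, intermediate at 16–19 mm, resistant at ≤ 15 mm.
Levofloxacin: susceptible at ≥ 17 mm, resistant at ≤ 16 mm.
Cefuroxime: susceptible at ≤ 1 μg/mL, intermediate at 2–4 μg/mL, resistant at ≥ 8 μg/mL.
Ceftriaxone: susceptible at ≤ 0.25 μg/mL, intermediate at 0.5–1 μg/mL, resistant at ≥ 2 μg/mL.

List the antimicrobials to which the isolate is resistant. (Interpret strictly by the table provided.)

Tetracycline 9 mm: ≤ 13 mm — Resistant
Oxacillin (0.25 μg/mL) ≤ 0.5 μg/mL ⇒ Susceptible
Tigecycline: 9 mm is ≤ 10 mm ⇒ R
Doxycycline (19 mm) ≤ 19 mm ⇒ resistant
Piperacillin-tazobactam 17 mm: ≥ 17 mm ⇒ Susceptible
Ertapenem 17 mm: ≤ 17 mm ⇒ R
Clarithromycin 17 mm: ≥ 14 mm → susceptible
Vancomycin: 20 mm is ≥ 20 mm ⇒ susceptible

tetracycline, tigecycline, doxycycline, ertapenem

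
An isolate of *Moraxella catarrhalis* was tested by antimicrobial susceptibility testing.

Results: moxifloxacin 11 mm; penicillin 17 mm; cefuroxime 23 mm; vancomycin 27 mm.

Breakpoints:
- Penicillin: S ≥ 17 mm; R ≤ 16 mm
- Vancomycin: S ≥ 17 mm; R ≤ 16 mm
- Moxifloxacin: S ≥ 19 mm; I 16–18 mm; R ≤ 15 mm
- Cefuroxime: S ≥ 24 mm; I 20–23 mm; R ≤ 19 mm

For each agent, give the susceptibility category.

R, S, I, S

Moxifloxacin 11 mm: ≤ 15 mm → Resistant
Penicillin: 17 mm is ≥ 17 mm ⇒ S
Cefuroxime (23 mm) in 20–23 mm ⇒ intermediate
Vancomycin: 27 mm is ≥ 17 mm ⇒ Susceptible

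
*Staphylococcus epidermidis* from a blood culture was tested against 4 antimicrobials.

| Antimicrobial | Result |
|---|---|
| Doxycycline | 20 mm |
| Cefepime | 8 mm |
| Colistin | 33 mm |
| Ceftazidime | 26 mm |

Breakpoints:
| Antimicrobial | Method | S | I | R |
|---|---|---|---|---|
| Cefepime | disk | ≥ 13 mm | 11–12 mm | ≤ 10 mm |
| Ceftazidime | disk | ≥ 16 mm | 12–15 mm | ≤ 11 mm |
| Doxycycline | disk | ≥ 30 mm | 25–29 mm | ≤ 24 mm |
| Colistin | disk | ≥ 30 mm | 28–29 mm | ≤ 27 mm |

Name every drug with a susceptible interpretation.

colistin, ceftazidime

Doxycycline: 20 mm is ≤ 24 mm → R
Cefepime (8 mm) ≤ 10 mm → Resistant
Colistin (33 mm) ≥ 30 mm → S
Ceftazidime: 26 mm is ≥ 16 mm ⇒ S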